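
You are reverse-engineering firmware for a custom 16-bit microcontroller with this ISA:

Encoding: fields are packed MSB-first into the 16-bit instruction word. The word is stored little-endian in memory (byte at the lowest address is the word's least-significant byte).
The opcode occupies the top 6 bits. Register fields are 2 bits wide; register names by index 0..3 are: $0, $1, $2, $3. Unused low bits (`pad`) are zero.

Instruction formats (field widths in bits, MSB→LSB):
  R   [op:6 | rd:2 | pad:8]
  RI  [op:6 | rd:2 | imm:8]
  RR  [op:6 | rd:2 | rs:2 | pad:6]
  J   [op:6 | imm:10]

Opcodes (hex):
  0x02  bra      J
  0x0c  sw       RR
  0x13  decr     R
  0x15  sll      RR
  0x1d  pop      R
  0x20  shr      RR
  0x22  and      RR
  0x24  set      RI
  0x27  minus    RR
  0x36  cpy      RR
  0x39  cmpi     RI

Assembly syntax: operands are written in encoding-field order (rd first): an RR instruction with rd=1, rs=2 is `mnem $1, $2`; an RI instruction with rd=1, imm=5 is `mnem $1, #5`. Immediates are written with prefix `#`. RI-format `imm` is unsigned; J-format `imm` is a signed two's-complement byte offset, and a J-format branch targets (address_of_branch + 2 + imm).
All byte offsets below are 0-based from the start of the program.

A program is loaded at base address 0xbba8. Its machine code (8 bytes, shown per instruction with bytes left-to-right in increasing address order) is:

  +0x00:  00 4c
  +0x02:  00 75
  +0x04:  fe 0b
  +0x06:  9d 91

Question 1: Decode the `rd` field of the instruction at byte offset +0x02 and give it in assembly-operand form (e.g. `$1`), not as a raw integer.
off 0x02: read 00 75 as little → 0x7500
  op=0x7500>>10=0x1d ⇒ pop (R)
  rd: (w>>8)&0x3=0x1 → $1

$1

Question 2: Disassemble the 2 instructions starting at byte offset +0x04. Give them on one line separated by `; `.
bra #-2; set $1, #157

+0x04: fe 0b ⇒ word 0x0bfe (little)
  op=0x0bfe>>10=0x2 ⇒ bra (J)
  imm@[9:0]=0x3fe (s10→-2) ⇒ #-2
+0x06: 9d 91 ⇒ word 0x919d (little)
  op=0x919d>>10=0x24 ⇒ set (RI)
  rd@[9:8]=0x1 ⇒ $1
  imm@[7:0]=0x9d ⇒ #157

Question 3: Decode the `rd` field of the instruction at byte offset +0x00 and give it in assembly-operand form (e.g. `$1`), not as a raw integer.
$0

@+00  little-endian(00 4c) = 0x4c00
  opcode bits[15:10]=0x13: decr/R
  rd@[9:8]=0x0 ⇒ $0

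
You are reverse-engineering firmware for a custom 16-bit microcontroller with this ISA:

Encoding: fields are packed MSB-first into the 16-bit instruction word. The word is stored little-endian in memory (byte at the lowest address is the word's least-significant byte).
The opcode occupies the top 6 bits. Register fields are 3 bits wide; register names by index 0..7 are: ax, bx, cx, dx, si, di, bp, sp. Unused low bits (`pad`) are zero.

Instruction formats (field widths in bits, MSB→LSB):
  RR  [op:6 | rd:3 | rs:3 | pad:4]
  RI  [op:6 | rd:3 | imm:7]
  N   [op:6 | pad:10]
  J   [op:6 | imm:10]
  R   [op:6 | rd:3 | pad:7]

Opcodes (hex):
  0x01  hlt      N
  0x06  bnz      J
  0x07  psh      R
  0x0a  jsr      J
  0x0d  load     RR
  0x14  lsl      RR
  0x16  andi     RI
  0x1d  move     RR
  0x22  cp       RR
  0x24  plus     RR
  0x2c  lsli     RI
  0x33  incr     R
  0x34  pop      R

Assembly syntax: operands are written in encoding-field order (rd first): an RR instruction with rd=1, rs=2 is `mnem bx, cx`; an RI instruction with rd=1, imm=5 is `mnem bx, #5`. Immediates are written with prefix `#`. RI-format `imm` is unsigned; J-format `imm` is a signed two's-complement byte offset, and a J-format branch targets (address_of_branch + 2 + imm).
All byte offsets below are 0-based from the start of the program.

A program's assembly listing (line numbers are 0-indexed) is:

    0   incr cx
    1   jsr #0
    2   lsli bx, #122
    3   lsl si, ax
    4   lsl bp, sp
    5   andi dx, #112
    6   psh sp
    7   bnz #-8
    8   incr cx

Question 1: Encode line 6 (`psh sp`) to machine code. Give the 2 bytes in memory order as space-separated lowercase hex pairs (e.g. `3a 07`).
6. psh fields op=0x7:6|rd=7:3|pad=0:7 → word 1f80h → 80 1f

80 1f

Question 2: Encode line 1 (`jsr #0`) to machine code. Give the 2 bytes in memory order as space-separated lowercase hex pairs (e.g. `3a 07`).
line 1 (jsr): pack op=0xa:6|imm=0:10 = 0x2800; little→ 00 28

00 28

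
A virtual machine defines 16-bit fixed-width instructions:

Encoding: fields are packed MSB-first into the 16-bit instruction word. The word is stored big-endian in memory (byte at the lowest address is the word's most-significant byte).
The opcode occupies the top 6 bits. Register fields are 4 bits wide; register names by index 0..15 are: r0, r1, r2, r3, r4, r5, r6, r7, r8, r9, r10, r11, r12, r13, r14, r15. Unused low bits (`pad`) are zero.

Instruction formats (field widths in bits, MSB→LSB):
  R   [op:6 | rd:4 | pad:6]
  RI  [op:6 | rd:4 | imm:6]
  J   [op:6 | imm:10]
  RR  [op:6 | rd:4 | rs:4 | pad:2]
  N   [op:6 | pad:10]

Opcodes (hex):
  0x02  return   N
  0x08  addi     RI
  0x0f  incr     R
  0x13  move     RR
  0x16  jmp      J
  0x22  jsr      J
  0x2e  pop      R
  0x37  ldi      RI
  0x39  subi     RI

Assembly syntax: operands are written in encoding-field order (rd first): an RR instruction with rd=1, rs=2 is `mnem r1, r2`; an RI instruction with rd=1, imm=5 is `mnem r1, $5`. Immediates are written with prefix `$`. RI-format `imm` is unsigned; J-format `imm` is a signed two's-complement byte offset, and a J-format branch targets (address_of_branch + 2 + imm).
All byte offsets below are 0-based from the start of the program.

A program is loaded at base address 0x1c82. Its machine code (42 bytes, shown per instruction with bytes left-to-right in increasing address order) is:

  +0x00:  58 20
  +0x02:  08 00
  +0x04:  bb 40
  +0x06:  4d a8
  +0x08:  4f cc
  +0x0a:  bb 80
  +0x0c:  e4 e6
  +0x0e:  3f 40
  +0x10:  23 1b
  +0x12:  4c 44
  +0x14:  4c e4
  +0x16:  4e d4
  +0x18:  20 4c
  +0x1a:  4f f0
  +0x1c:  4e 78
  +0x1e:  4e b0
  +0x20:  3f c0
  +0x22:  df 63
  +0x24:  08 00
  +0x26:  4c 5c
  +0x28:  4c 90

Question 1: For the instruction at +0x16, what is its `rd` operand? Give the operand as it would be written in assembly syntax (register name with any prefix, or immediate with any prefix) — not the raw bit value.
+0x16: 4e d4 ⇒ word 0x4ed4 (big)
  op=0x4ed4>>10=0x13 ⇒ move (RR)
  rd@[9:6]=0xb ⇒ r11
  rs@[5:2]=0x5 ⇒ r5

r11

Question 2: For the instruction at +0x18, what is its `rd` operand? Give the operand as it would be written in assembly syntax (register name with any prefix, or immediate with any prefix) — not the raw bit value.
r1

+0x18: 20 4c ⇒ word 0x204c (big)
  op=0x204c>>10=0x8 ⇒ addi (RI)
  [9:6] rd=1 = r1
  [5:0] imm=12 = $12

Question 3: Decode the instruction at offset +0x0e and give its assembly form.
incr r13

[0e] 3f 40 → 0x3f40
  op=0x3f40>>10=0xf ⇒ incr (R)
  rd@[9:6]=0xd ⇒ r13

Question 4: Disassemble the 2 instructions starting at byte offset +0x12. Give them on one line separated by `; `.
move r1, r1; move r3, r9

[12] 4c 44 → 0x4c44
  opcode bits[15:10]=0x13: move/RR
  rd@[9:6]=0x1 ⇒ r1
  rs@[5:2]=0x1 ⇒ r1
[14] 4c e4 → 0x4ce4
  opcode bits[15:10]=0x13: move/RR
  rd@[9:6]=0x3 ⇒ r3
  rs@[5:2]=0x9 ⇒ r9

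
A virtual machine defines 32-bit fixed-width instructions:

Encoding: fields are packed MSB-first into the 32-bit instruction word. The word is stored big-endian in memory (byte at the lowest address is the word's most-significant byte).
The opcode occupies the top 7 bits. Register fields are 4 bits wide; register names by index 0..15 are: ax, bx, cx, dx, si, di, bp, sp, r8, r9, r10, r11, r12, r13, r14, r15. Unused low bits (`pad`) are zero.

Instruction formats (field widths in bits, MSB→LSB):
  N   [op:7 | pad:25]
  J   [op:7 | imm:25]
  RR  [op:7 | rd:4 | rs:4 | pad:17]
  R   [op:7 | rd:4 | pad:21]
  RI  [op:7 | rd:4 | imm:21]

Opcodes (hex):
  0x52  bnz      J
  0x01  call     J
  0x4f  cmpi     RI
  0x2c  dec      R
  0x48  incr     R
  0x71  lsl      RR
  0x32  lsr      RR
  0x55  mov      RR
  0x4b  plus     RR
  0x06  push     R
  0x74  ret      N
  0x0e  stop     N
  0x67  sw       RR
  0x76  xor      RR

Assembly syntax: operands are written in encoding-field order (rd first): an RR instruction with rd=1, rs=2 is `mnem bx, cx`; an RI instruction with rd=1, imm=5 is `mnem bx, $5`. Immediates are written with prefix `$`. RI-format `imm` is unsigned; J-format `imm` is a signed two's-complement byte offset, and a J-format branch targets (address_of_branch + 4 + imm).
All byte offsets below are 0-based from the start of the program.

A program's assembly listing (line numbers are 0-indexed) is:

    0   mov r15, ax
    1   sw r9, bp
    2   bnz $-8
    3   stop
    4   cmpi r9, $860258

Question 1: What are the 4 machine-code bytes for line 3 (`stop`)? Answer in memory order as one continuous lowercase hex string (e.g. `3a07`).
L3: stop op=0xe:7|pad=0:25 ⇒ 0x1c000000 ⇒ big 1c 00 00 00

1c000000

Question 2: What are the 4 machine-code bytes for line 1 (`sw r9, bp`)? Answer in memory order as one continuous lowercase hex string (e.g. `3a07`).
cf2c0000

line 1 (sw): pack op=0x67:7|rd=9:4|rs=6:4|pad=0:17 = 0xcf2c0000; big→ cf 2c 00 00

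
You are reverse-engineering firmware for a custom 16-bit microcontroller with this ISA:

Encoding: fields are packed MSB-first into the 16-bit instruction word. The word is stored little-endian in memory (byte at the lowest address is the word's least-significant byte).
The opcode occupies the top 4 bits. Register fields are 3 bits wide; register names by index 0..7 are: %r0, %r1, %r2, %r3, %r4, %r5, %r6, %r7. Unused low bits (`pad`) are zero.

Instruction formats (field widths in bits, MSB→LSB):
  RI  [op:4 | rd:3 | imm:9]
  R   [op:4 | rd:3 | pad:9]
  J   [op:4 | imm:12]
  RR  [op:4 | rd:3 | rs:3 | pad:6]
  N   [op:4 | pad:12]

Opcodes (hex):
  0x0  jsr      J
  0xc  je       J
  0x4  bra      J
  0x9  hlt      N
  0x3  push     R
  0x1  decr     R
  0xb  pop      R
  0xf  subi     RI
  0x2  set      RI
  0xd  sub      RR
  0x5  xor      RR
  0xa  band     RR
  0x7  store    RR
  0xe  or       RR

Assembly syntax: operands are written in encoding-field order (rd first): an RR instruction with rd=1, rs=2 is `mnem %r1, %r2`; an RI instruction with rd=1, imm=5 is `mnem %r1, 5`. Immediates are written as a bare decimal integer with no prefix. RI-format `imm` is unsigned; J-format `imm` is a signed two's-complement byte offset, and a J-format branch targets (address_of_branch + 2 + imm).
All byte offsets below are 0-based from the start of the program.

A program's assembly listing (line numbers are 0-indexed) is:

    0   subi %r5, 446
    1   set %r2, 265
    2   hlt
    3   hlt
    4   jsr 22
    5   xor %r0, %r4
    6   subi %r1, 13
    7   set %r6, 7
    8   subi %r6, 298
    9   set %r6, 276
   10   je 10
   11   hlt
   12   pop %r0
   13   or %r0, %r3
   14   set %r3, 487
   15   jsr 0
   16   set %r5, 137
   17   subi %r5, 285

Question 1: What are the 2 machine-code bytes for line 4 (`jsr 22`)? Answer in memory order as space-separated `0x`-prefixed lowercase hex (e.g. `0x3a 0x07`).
L4: jsr op=0x0:4|imm=22:12 ⇒ 0x0016 ⇒ little 16 00

0x16 0x00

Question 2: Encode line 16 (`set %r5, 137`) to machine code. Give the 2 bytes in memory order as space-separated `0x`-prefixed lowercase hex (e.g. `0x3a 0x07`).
L16: set op=0x2:4|rd=5:3|imm=137:9 ⇒ 0x2a89 ⇒ little 89 2a

0x89 0x2a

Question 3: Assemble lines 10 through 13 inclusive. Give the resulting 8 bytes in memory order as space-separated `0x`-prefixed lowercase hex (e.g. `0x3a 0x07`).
L10: je op=0xc:4|imm=10:12 ⇒ 0xc00a ⇒ little 0a c0
L11: hlt op=0x9:4|pad=0:12 ⇒ 0x9000 ⇒ little 00 90
L12: pop op=0xb:4|rd=0:3|pad=0:9 ⇒ 0xb000 ⇒ little 00 b0
L13: or op=0xe:4|rd=0:3|rs=3:3|pad=0:6 ⇒ 0xe0c0 ⇒ little c0 e0

0x0a 0xc0 0x00 0x90 0x00 0xb0 0xc0 0xe0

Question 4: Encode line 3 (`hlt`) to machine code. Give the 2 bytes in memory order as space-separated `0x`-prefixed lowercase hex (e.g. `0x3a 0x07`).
0x00 0x90

line 3 (hlt): pack op=0x9:4|pad=0:12 = 0x9000; little→ 00 90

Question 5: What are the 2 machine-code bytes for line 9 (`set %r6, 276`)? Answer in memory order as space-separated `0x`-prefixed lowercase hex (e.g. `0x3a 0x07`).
0x14 0x2d

line 9 (set): pack op=0x2:4|rd=6:3|imm=276:9 = 0x2d14; little→ 14 2d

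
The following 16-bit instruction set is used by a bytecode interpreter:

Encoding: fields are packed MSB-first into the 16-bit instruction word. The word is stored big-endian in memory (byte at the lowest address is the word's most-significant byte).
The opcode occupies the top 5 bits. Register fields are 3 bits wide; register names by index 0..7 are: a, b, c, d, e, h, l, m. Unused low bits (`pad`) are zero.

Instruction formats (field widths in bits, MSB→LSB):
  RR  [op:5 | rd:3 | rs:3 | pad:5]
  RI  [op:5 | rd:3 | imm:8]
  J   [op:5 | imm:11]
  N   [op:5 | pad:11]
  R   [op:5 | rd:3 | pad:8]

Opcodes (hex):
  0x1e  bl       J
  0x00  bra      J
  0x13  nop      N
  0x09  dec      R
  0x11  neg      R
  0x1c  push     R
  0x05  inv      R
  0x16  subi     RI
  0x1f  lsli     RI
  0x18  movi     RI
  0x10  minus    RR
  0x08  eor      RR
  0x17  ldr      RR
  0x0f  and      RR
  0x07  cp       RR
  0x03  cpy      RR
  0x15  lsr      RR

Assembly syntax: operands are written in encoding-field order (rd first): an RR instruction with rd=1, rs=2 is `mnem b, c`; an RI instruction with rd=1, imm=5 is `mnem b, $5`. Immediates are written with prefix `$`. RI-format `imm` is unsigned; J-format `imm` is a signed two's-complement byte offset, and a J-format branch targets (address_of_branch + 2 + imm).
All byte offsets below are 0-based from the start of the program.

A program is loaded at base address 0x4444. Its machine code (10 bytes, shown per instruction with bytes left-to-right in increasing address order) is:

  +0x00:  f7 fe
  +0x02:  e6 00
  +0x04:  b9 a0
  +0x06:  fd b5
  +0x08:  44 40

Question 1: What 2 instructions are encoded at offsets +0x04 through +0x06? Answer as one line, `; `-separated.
@+04  big-endian(b9 a0) = 0xb9a0
  top 5b → 0x17 → ldr [RR]
  rd@[10:8]=0x1 ⇒ b
  rs@[7:5]=0x5 ⇒ h
@+06  big-endian(fd b5) = 0xfdb5
  top 5b → 0x1f → lsli [RI]
  rd@[10:8]=0x5 ⇒ h
  imm@[7:0]=0xb5 ⇒ $181

ldr b, h; lsli h, $181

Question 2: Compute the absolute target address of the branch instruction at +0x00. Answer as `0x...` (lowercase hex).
0x4444

off 0x00: read f7 fe as big → 0xf7fe
  opcode bits[15:11]=0x1e: bl/J
  imm: (w>>0)&0x7ff=0x7fe (s11→-2) → $-2
  target = base 0x4444 + off 0x00 + 2 + imm -2 = 0x4444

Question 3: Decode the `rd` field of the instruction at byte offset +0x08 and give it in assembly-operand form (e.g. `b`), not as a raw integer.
e

off 0x08: read 44 40 as big → 0x4440
  top 5b → 0x8 → eor [RR]
  rd@[10:8]=0x4 ⇒ e
  rs@[7:5]=0x2 ⇒ c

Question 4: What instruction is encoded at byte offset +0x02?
push l

+0x02: e6 00 ⇒ word 0xe600 (big)
  top 5b → 0x1c → push [R]
  [10:8] rd=6 = l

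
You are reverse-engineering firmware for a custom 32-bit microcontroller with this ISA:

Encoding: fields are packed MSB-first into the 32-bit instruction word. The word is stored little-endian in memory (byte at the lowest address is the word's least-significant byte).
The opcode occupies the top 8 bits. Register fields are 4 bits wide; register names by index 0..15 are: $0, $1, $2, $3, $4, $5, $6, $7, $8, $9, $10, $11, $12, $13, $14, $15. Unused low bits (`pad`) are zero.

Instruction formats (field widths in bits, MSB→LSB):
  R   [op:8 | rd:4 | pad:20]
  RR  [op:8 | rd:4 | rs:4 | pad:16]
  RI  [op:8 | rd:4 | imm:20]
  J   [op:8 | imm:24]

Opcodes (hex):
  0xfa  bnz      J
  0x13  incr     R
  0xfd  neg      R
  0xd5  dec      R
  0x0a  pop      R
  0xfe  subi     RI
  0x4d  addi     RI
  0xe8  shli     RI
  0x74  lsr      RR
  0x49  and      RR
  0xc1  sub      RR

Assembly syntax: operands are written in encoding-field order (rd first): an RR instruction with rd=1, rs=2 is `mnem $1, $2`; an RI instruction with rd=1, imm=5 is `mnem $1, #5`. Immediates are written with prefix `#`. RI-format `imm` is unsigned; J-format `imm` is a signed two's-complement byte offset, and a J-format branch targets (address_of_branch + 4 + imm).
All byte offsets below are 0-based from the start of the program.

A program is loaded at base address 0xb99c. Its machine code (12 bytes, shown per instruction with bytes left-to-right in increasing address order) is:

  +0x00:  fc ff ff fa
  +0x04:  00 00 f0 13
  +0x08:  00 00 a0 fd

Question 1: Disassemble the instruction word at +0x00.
bnz #-4

off 0x00: read fc ff ff fa as little → 0xfafffffc
  op=0xfafffffc>>24=0xfa ⇒ bnz (J)
  imm@[23:0]=0xfffffc (s24→-4) ⇒ #-4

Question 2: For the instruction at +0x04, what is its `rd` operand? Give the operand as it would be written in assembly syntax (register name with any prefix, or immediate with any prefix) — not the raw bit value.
$15

[04] 00 00 f0 13 → 0x13f00000
  op=0x13f00000>>24=0x13 ⇒ incr (R)
  [23:20] rd=15 = $15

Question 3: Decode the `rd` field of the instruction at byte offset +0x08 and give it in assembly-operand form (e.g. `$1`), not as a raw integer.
+0x08: 00 00 a0 fd ⇒ word 0xfda00000 (little)
  opcode bits[31:24]=0xfd: neg/R
  rd@[23:20]=0xa ⇒ $10

$10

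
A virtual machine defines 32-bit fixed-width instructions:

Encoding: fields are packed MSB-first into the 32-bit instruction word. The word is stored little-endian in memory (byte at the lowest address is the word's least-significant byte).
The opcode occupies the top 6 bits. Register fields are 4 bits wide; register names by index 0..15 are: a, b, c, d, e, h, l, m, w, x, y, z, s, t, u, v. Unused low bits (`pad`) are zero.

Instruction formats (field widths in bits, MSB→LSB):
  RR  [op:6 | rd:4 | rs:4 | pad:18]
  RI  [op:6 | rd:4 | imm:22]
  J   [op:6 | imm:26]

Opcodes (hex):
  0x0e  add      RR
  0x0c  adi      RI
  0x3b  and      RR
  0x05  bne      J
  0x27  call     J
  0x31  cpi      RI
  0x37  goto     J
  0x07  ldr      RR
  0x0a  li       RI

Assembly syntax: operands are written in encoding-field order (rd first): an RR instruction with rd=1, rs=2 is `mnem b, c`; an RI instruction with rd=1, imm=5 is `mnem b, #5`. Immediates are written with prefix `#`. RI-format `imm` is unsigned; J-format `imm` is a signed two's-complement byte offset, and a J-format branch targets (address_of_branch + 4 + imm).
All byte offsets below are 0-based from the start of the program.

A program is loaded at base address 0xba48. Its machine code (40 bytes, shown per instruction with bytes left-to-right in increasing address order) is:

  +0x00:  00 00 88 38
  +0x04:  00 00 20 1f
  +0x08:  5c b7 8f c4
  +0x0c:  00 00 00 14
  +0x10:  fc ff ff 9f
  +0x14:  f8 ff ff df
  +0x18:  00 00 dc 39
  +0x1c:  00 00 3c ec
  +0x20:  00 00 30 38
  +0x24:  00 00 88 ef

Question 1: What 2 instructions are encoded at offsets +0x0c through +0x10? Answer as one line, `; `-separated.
bne #0; call #-4

off 0x0c: read 00 00 00 14 as little → 0x14000000
  top 6b → 0x5 → bne [J]
  [25:0] imm=0 = #0
off 0x10: read fc ff ff 9f as little → 0x9ffffffc
  top 6b → 0x27 → call [J]
  [25:0] imm=67108860 (s26→-4) = #-4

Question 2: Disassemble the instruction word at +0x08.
@+08  little-endian(5c b7 8f c4) = 0xc48fb75c
  opcode bits[31:26]=0x31: cpi/RI
  [25:22] rd=2 = c
  [21:0] imm=1029980 = #1029980

cpi c, #1029980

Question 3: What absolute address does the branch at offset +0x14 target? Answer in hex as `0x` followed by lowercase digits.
+0x14: f8 ff ff df ⇒ word 0xdffffff8 (little)
  opcode bits[31:26]=0x37: goto/J
  imm@[25:0]=0x3fffff8 (s26→-8) ⇒ #-8
  target = base 0xba48 + off 0x14 + 4 + imm -8 = 0xba58

0xba58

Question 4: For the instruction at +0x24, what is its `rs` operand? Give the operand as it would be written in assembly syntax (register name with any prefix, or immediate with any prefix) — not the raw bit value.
c

[24] 00 00 88 ef → 0xef880000
  opcode bits[31:26]=0x3b: and/RR
  rd: (w>>22)&0xf=0xe → u
  rs: (w>>18)&0xf=0x2 → c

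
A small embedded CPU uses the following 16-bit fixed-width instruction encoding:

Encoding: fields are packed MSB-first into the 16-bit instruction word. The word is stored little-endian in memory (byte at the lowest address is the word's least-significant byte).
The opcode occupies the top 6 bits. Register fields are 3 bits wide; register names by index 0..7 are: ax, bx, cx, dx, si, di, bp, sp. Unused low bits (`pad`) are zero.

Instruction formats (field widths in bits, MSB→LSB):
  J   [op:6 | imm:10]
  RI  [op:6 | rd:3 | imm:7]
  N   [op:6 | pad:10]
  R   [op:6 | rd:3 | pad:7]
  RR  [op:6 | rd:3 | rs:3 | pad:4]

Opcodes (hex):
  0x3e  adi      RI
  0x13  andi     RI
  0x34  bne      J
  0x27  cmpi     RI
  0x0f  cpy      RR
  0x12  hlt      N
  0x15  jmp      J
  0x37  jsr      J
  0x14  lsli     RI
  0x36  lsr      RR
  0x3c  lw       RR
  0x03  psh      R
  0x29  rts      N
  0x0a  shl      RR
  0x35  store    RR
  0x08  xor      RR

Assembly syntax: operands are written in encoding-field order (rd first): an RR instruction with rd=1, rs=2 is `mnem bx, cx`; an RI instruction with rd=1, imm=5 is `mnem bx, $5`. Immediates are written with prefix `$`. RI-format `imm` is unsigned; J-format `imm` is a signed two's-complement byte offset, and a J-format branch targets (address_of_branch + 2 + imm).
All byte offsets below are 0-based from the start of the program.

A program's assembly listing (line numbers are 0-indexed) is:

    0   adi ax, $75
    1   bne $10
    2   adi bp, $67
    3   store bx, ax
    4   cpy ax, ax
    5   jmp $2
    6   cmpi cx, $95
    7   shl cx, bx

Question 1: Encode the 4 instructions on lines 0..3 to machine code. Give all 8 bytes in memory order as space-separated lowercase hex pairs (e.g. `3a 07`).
4b f8 0a d0 43 fb 80 d4

0. adi fields op=0x3e:6|rd=0:3|imm=75:7 → word f84bh → 4b f8
1. bne fields op=0x34:6|imm=10:10 → word d00ah → 0a d0
2. adi fields op=0x3e:6|rd=6:3|imm=67:7 → word fb43h → 43 fb
3. store fields op=0x35:6|rd=1:3|rs=0:3|pad=0:4 → word d480h → 80 d4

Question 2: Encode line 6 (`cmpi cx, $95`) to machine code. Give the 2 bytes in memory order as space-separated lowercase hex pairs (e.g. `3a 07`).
line 6 (cmpi): pack op=0x27:6|rd=2:3|imm=95:7 = 0x9d5f; little→ 5f 9d

5f 9d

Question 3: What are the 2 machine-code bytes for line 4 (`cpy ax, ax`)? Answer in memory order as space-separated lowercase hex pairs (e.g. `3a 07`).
00 3c

line 4 (cpy): pack op=0xf:6|rd=0:3|rs=0:3|pad=0:4 = 0x3c00; little→ 00 3c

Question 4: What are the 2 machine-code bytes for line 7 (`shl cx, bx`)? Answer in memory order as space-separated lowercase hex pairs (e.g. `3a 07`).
10 29

line 7 (shl): pack op=0xa:6|rd=2:3|rs=1:3|pad=0:4 = 0x2910; little→ 10 29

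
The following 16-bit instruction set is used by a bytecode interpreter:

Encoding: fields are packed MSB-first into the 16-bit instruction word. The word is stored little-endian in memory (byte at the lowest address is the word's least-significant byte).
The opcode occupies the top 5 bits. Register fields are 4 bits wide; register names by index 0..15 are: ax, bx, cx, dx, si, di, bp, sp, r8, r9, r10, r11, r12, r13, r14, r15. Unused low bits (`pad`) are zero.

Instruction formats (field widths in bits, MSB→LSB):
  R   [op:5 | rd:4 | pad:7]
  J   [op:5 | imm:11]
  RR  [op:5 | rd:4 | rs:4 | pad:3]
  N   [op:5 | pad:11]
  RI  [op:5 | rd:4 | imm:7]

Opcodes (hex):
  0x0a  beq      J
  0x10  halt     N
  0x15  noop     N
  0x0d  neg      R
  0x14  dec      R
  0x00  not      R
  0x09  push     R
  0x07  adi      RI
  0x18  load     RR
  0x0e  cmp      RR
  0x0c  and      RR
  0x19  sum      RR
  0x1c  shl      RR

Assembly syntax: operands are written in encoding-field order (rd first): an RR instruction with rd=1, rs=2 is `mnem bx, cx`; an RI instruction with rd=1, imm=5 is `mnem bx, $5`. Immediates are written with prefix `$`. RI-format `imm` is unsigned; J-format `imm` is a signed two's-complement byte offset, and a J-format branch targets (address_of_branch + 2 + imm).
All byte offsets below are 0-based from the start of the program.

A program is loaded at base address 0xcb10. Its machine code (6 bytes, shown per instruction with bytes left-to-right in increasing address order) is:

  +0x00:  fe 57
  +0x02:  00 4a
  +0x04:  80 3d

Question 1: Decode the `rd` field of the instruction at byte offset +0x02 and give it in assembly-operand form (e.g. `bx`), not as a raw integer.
+0x02: 00 4a ⇒ word 0x4a00 (little)
  opcode bits[15:11]=0x9: push/R
  [10:7] rd=4 = si

si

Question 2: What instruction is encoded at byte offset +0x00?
beq $-2

off 0x00: read fe 57 as little → 0x57fe
  op=0x57fe>>11=0xa ⇒ beq (J)
  [10:0] imm=2046 (s11→-2) = $-2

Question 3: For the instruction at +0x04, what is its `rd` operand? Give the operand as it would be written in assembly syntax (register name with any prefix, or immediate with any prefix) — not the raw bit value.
r11

[04] 80 3d → 0x3d80
  opcode bits[15:11]=0x7: adi/RI
  [10:7] rd=11 = r11
  [6:0] imm=0 = $0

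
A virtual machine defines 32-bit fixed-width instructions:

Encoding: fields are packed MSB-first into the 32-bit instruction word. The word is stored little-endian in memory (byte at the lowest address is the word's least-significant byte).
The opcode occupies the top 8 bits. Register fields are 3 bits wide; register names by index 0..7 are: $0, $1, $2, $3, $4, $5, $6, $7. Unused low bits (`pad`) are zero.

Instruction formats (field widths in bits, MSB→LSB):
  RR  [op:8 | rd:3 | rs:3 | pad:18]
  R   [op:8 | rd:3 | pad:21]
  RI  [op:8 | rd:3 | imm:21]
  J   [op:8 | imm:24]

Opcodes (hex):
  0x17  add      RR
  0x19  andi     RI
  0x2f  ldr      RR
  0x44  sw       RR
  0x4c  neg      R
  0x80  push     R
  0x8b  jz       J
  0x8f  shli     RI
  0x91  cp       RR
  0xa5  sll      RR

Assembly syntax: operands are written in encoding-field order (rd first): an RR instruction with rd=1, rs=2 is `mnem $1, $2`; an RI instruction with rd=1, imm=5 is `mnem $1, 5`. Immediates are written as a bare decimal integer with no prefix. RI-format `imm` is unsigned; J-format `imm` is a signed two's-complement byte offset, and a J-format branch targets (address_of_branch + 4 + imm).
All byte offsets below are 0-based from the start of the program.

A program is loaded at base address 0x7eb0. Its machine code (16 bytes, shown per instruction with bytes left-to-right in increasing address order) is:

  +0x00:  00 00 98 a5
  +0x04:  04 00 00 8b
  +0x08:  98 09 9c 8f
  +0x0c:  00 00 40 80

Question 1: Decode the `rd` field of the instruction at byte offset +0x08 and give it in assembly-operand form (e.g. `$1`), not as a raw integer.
off 0x08: read 98 09 9c 8f as little → 0x8f9c0998
  top 8b → 0x8f → shli [RI]
  [23:21] rd=4 = $4
  [20:0] imm=1837464 = 1837464

$4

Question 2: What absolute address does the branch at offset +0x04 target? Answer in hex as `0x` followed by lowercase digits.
0x7ebc

+0x04: 04 00 00 8b ⇒ word 0x8b000004 (little)
  op=0x8b000004>>24=0x8b ⇒ jz (J)
  [23:0] imm=4 = 4
  target = base 0x7eb0 + off 0x04 + 4 + imm 4 = 0x7ebc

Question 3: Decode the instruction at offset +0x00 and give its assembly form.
sll $4, $6

@+00  little-endian(00 00 98 a5) = 0xa5980000
  top 8b → 0xa5 → sll [RR]
  rd@[23:21]=0x4 ⇒ $4
  rs@[20:18]=0x6 ⇒ $6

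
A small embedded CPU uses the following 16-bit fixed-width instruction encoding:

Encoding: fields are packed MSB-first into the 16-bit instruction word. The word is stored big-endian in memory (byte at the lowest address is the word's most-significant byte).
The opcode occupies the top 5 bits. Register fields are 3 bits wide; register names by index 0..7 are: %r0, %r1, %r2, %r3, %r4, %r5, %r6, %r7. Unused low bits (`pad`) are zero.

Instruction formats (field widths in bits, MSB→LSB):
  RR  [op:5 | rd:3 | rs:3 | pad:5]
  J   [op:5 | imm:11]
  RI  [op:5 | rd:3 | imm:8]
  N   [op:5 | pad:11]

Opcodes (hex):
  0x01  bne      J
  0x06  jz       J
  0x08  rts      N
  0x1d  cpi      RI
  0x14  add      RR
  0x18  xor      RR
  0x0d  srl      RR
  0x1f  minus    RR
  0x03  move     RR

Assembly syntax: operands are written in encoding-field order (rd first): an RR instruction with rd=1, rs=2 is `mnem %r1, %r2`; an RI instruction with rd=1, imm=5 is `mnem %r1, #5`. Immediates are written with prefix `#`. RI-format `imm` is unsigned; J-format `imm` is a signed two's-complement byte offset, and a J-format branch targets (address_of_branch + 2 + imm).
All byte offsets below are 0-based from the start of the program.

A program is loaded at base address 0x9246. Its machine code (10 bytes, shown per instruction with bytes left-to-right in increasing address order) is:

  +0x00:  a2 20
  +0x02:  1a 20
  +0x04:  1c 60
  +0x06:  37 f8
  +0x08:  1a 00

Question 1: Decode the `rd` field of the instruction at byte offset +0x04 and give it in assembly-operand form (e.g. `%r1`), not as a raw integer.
[04] 1c 60 → 0x1c60
  opcode bits[15:11]=0x3: move/RR
  rd@[10:8]=0x4 ⇒ %r4
  rs@[7:5]=0x3 ⇒ %r3

%r4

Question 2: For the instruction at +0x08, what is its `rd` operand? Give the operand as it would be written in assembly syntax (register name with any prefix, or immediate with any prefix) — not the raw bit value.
%r2

off 0x08: read 1a 00 as big → 0x1a00
  op=0x1a00>>11=0x3 ⇒ move (RR)
  [10:8] rd=2 = %r2
  [7:5] rs=0 = %r0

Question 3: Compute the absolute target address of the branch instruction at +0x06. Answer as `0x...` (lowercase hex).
0x9246

off 0x06: read 37 f8 as big → 0x37f8
  top 5b → 0x6 → jz [J]
  imm: (w>>0)&0x7ff=0x7f8 (s11→-8) → #-8
  target = base 0x9246 + off 0x06 + 2 + imm -8 = 0x9246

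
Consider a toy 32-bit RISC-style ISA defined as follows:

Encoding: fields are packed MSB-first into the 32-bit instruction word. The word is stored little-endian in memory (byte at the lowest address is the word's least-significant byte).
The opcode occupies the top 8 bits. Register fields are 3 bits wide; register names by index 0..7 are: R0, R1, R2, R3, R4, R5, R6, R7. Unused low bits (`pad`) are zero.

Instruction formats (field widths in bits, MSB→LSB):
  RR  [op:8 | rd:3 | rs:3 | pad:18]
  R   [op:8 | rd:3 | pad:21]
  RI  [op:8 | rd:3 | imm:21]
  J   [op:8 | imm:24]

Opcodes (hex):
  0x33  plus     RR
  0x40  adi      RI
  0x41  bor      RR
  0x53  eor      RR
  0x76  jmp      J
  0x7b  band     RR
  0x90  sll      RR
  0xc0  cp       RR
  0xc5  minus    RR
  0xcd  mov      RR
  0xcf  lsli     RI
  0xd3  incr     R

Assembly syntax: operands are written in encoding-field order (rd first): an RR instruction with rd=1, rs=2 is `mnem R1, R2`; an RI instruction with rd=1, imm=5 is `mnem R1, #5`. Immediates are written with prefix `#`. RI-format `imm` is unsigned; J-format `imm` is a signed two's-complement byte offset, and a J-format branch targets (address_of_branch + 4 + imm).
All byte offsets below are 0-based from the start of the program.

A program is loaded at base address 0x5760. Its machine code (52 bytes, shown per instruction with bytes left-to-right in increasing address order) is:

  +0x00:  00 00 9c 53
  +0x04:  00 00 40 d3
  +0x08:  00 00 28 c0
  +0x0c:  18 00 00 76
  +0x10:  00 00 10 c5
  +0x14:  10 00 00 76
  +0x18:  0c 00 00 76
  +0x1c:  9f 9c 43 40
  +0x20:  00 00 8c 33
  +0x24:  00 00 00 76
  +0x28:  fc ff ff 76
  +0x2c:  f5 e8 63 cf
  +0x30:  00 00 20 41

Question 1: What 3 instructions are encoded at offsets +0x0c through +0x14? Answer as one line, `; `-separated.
+0x0c: 18 00 00 76 ⇒ word 0x76000018 (little)
  opcode bits[31:24]=0x76: jmp/J
  imm: (w>>0)&0xffffff=0x18 → #24
+0x10: 00 00 10 c5 ⇒ word 0xc5100000 (little)
  opcode bits[31:24]=0xc5: minus/RR
  rd: (w>>21)&0x7=0x0 → R0
  rs: (w>>18)&0x7=0x4 → R4
+0x14: 10 00 00 76 ⇒ word 0x76000010 (little)
  opcode bits[31:24]=0x76: jmp/J
  imm: (w>>0)&0xffffff=0x10 → #16

jmp #24; minus R0, R4; jmp #16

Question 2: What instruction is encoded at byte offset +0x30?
@+30  little-endian(00 00 20 41) = 0x41200000
  top 8b → 0x41 → bor [RR]
  [23:21] rd=1 = R1
  [20:18] rs=0 = R0

bor R1, R0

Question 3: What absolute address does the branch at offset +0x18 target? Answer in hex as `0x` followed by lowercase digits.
0x5788

[18] 0c 00 00 76 → 0x7600000c
  opcode bits[31:24]=0x76: jmp/J
  imm: (w>>0)&0xffffff=0xc → #12
  target = base 0x5760 + off 0x18 + 4 + imm 12 = 0x5788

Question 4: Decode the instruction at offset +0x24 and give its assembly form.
jmp #0

[24] 00 00 00 76 → 0x76000000
  opcode bits[31:24]=0x76: jmp/J
  [23:0] imm=0 = #0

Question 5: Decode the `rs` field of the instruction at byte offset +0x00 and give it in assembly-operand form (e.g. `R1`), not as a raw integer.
[00] 00 00 9c 53 → 0x539c0000
  op=0x539c0000>>24=0x53 ⇒ eor (RR)
  rd@[23:21]=0x4 ⇒ R4
  rs@[20:18]=0x7 ⇒ R7

R7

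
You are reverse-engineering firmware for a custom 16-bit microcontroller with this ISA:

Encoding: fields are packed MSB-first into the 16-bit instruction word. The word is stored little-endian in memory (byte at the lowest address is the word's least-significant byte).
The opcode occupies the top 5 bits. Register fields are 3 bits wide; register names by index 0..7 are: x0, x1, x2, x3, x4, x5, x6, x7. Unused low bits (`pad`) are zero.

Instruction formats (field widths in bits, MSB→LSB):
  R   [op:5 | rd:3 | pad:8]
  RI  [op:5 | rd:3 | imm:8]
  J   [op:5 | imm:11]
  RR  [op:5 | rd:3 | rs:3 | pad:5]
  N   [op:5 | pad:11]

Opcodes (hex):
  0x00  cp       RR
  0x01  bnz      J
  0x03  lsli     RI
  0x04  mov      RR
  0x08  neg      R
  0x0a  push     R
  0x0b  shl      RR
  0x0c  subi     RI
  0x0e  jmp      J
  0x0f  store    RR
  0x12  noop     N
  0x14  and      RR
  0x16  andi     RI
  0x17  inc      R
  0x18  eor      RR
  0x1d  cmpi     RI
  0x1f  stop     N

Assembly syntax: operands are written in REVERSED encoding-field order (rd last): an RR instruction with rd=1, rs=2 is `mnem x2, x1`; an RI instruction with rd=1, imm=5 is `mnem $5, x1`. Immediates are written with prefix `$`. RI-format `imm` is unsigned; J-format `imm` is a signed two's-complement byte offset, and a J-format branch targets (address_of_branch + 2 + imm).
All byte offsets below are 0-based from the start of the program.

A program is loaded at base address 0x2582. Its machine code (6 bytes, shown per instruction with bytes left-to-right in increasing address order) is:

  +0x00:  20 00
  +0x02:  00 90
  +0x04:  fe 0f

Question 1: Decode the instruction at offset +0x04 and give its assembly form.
bnz $-2

off 0x04: read fe 0f as little → 0x0ffe
  top 5b → 0x1 → bnz [J]
  imm@[10:0]=0x7fe (s11→-2) ⇒ $-2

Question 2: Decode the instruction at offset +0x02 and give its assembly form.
noop

[02] 00 90 → 0x9000
  opcode bits[15:11]=0x12: noop/N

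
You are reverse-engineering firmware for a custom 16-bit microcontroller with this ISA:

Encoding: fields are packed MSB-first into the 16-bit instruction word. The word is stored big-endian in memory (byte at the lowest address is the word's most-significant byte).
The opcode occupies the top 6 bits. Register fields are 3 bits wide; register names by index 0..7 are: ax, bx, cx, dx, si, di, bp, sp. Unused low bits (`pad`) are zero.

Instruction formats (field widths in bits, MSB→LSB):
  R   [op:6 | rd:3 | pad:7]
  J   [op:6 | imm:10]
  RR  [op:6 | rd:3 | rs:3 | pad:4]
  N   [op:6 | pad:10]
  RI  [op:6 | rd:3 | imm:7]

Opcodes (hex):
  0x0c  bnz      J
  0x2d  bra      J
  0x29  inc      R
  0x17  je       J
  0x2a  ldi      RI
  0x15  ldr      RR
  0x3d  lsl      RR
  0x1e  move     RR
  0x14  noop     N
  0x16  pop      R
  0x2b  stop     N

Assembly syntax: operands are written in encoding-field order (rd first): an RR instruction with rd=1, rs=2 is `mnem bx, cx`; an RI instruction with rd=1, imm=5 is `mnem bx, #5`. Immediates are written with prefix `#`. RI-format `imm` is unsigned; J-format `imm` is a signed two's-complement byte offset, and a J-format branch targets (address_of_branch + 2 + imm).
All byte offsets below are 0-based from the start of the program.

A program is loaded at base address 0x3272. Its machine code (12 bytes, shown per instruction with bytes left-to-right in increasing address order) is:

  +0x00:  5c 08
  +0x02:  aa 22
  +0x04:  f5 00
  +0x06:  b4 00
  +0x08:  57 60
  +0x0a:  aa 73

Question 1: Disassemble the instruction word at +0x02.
ldi si, #34

+0x02: aa 22 ⇒ word 0xaa22 (big)
  top 6b → 0x2a → ldi [RI]
  rd@[9:7]=0x4 ⇒ si
  imm@[6:0]=0x22 ⇒ #34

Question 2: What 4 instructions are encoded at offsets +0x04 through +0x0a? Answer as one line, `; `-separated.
lsl cx, ax; bra #0; ldr bp, bp; ldi si, #115

off 0x04: read f5 00 as big → 0xf500
  op=0xf500>>10=0x3d ⇒ lsl (RR)
  rd@[9:7]=0x2 ⇒ cx
  rs@[6:4]=0x0 ⇒ ax
off 0x06: read b4 00 as big → 0xb400
  op=0xb400>>10=0x2d ⇒ bra (J)
  imm@[9:0]=0x0 ⇒ #0
off 0x08: read 57 60 as big → 0x5760
  op=0x5760>>10=0x15 ⇒ ldr (RR)
  rd@[9:7]=0x6 ⇒ bp
  rs@[6:4]=0x6 ⇒ bp
off 0x0a: read aa 73 as big → 0xaa73
  op=0xaa73>>10=0x2a ⇒ ldi (RI)
  rd@[9:7]=0x4 ⇒ si
  imm@[6:0]=0x73 ⇒ #115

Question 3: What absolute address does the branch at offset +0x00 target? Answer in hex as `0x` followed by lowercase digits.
0x327c

[00] 5c 08 → 0x5c08
  op=0x5c08>>10=0x17 ⇒ je (J)
  imm@[9:0]=0x8 ⇒ #8
  target = base 0x3272 + off 0x00 + 2 + imm 8 = 0x327c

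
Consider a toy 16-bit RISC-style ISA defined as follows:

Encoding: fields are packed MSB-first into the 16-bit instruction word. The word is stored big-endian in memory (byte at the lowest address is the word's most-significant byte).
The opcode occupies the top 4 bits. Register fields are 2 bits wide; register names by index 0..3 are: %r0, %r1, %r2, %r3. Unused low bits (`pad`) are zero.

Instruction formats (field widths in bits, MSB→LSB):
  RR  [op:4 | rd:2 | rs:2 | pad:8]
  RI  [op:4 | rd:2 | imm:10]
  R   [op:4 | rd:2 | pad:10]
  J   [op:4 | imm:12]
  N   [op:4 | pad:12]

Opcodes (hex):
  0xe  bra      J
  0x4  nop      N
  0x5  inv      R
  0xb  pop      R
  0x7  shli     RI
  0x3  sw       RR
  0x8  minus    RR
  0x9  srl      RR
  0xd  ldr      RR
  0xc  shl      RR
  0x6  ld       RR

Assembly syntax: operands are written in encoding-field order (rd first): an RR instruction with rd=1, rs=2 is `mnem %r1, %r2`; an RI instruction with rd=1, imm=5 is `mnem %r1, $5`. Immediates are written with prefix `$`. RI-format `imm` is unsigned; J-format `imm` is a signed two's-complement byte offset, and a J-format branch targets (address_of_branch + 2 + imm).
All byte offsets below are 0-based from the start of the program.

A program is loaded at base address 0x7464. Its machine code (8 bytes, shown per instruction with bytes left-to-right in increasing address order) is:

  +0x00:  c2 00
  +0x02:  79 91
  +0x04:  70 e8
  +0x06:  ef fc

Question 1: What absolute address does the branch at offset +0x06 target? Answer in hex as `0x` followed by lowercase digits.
@+06  big-endian(ef fc) = 0xeffc
  top 4b → 0xe → bra [J]
  [11:0] imm=4092 (s12→-4) = $-4
  target = base 0x7464 + off 0x06 + 2 + imm -4 = 0x7468

0x7468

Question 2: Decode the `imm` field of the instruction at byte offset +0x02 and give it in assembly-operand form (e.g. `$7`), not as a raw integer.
$401

+0x02: 79 91 ⇒ word 0x7991 (big)
  op=0x7991>>12=0x7 ⇒ shli (RI)
  rd@[11:10]=0x2 ⇒ %r2
  imm@[9:0]=0x191 ⇒ $401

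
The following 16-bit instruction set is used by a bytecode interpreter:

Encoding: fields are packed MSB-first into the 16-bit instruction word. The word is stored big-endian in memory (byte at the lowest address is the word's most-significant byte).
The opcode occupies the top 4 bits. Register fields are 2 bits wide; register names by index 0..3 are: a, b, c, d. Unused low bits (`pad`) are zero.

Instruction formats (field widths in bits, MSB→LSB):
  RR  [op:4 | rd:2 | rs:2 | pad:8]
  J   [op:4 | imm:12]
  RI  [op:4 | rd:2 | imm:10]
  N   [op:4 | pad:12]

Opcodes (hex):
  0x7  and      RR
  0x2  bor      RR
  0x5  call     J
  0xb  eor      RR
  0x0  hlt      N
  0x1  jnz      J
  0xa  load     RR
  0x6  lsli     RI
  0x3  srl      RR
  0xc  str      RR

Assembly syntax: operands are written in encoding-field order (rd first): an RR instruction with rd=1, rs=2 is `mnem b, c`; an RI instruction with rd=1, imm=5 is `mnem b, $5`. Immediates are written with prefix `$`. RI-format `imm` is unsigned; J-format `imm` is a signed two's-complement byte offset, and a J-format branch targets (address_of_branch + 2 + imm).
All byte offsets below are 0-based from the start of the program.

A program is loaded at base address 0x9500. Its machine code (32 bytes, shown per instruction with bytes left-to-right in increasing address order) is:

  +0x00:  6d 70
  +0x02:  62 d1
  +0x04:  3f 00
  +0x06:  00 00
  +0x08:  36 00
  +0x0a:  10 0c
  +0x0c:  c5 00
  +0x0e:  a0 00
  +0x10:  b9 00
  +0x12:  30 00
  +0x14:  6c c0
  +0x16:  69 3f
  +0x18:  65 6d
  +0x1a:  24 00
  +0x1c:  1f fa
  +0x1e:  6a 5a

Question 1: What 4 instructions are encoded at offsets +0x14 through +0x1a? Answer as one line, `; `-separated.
off 0x14: read 6c c0 as big → 0x6cc0
  opcode bits[15:12]=0x6: lsli/RI
  rd@[11:10]=0x3 ⇒ d
  imm@[9:0]=0xc0 ⇒ $192
off 0x16: read 69 3f as big → 0x693f
  opcode bits[15:12]=0x6: lsli/RI
  rd@[11:10]=0x2 ⇒ c
  imm@[9:0]=0x13f ⇒ $319
off 0x18: read 65 6d as big → 0x656d
  opcode bits[15:12]=0x6: lsli/RI
  rd@[11:10]=0x1 ⇒ b
  imm@[9:0]=0x16d ⇒ $365
off 0x1a: read 24 00 as big → 0x2400
  opcode bits[15:12]=0x2: bor/RR
  rd@[11:10]=0x1 ⇒ b
  rs@[9:8]=0x0 ⇒ a

lsli d, $192; lsli c, $319; lsli b, $365; bor b, a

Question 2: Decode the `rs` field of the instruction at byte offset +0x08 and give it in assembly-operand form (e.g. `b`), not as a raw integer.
[08] 36 00 → 0x3600
  op=0x3600>>12=0x3 ⇒ srl (RR)
  [11:10] rd=1 = b
  [9:8] rs=2 = c

c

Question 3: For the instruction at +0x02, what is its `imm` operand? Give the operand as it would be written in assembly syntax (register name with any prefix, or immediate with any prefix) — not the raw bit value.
$721

+0x02: 62 d1 ⇒ word 0x62d1 (big)
  top 4b → 0x6 → lsli [RI]
  [11:10] rd=0 = a
  [9:0] imm=721 = $721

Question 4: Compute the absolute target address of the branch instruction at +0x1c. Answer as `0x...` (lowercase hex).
[1c] 1f fa → 0x1ffa
  op=0x1ffa>>12=0x1 ⇒ jnz (J)
  imm: (w>>0)&0xfff=0xffa (s12→-6) → $-6
  target = base 0x9500 + off 0x1c + 2 + imm -6 = 0x9518

0x9518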